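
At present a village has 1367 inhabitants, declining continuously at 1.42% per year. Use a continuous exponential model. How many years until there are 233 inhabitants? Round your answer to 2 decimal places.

233 = 1367 · e^(-0.0142·t)
t = ln(233/1367) / -0.0142 = ln(0.17045) / -0.0142 = -1.76934 / -0.0142

t ≈ 124.60 years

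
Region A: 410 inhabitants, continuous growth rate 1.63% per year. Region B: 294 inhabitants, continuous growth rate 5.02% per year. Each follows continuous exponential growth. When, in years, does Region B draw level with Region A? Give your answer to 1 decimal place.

t ≈ 9.8 years

410·e^(0.0163t) = 294·e^(0.0502t)
410/294 = e^((0.0502 − 0.0163)t) → ln(1.39456) = 0.0339·t
t = 0.33258 / 0.0339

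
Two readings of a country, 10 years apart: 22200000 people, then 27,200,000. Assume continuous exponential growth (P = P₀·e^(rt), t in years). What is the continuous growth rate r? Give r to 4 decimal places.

27200000 = 22200000 · e^(r·10)
e^(10r) = 27200000/22200000 = 1.22523
r = ln(1.22523) / 10 = 0.20312 / 10

r ≈ 0.0203 per year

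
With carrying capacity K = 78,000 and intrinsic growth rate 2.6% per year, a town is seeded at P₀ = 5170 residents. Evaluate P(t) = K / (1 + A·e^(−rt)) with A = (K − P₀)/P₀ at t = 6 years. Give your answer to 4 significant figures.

A = (78000 − 5170)/5170 = 14.08704
P(6) = 78000 / (1 + 14.08704·e^(−0.026·6)) = 78000 / (1 + 14.08704·0.855559)
= 78000 / 13.0523 ≈ 5975.96

≈ 5,976 residents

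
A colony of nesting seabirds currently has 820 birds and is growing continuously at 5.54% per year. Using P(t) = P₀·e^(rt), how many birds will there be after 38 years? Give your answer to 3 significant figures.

≈ 6,730 birds

P(38) = 820 · e^(0.0554·38) = 820 · e^(2.1052)
= 820 · 8.20874 ≈ 6731.17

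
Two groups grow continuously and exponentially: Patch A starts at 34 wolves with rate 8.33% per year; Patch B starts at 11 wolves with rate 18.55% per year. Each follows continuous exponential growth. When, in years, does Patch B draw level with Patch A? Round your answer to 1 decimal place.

t ≈ 11.0 years

34·e^(0.0833t) = 11·e^(0.1855t)
34/11 = e^((0.1855 − 0.0833)t) → ln(3.09091) = 0.1022·t
t = 1.12847 / 0.1022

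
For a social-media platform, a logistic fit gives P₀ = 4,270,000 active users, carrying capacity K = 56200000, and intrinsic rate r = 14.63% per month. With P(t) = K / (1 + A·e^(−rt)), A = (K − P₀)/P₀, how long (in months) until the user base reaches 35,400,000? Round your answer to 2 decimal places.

t ≈ 20.71 months

A = (56200000 − 4270000)/4270000 = 12.16159
35400000 = 56200000/(1 + 12.16159·e^(−0.1463t)) → 1 + 12.16159·e^(−0.1463t) = 1.58757
e^(−0.1463t) = 0.048314 → t = ln(20.69809)/0.1463 = 3.03004/0.1463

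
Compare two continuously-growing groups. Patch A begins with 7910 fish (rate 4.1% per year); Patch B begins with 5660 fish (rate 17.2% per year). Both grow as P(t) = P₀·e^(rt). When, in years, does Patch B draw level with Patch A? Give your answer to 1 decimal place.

7910·e^(0.041t) = 5660·e^(0.172t)
7910/5660 = e^((0.172 − 0.041)t) → ln(1.39753) = 0.131·t
t = 0.3347 / 0.131

t ≈ 2.6 years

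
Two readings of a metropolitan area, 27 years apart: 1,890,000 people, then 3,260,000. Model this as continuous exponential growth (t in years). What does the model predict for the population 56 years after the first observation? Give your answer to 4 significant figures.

r = ln(3260000/1890000) / 27 ≈ 0.020191 per year
P(56) = 1890000 · e^(0.020191·56) = 1890000 · 3.09777 ≈ 5854783.8

≈ 5,855,000 people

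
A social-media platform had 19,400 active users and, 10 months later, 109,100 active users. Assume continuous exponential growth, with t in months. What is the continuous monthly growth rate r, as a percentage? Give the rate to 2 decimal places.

109100 = 19400 · e^(r·10)
e^(10r) = 109100/19400 = 5.62371
r = ln(5.62371) / 10 = 1.72699 / 10

r ≈ 17.27% per month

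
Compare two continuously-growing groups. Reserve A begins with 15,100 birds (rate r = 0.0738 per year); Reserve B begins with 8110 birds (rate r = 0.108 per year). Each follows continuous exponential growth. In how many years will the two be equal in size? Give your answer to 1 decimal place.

t ≈ 18.2 years

15100·e^(0.0738t) = 8110·e^(0.108t)
15100/8110 = e^((0.108 − 0.0738)t) → ln(1.8619) = 0.0342·t
t = 0.6216 / 0.0342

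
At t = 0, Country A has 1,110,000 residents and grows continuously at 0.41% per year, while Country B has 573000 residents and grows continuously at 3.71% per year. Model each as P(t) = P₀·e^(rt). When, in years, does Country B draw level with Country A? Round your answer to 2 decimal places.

t ≈ 20.04 years

1110000·e^(0.0041t) = 573000·e^(0.0371t)
1110000/573000 = e^((0.0371 − 0.0041)t) → ln(1.93717) = 0.033·t
t = 0.66123 / 0.033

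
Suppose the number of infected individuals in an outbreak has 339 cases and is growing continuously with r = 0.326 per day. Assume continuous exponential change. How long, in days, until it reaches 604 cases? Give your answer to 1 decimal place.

604 = 339 · e^(0.326·t)
t = ln(604/339) / 0.326 = ln(1.78171) / 0.326 = 0.57757 / 0.326

t ≈ 1.8 days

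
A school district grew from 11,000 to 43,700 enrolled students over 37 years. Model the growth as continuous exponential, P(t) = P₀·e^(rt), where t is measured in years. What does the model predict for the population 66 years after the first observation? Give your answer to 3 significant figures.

≈ 129,000 enrolled students

r = ln(43700/11000) / 37 ≈ 0.037283 per year
P(66) = 11000 · e^(0.037283·66) = 11000 · 11.71237 ≈ 128836.08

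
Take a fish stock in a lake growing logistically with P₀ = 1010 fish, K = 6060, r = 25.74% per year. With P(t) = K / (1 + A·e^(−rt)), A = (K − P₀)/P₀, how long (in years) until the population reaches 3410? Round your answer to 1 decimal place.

t ≈ 7.2 years

A = (6060 − 1010)/1010 = 5
3410 = 6060/(1 + 5·e^(−0.2574t)) → 1 + 5·e^(−0.2574t) = 1.77713
e^(−0.2574t) = 0.155425 → t = ln(6.43396)/0.2574 = 1.86159/0.2574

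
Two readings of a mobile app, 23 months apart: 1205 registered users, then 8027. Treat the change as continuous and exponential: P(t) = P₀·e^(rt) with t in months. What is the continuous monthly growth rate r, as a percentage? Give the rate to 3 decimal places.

r ≈ 8.245% per month

8027 = 1205 · e^(r·23)
e^(23r) = 8027/1205 = 6.66141
r = ln(6.66141) / 23 = 1.89633 / 23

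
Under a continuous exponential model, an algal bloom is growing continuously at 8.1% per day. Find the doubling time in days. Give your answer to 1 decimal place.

doubling time = ln(2) / |r| = 0.69315 / 0.081

doubling time ≈ 8.6 days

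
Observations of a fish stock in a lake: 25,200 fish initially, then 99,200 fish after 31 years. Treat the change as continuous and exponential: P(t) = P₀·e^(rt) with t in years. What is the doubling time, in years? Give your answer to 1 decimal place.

doubling time ≈ 15.7 years

r = ln(99200/25200) / 31 = ln(3.93651) / 31 ≈ 0.044203 per year
doubling time = ln 2 / |r| = 0.69315 / 0.044203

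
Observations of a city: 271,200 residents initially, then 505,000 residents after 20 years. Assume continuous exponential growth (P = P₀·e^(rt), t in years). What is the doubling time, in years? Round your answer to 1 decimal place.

r = ln(505000/271200) / 20 = ln(1.86209) / 20 ≈ 0.031085 per year
doubling time = ln 2 / |r| = 0.69315 / 0.031085

doubling time ≈ 22.3 years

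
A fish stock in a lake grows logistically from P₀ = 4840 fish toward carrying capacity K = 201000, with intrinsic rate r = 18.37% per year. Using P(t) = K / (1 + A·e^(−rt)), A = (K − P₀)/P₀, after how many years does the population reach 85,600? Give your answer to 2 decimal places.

t ≈ 18.53 years

A = (201000 − 4840)/4840 = 40.52893
85600 = 201000/(1 + 40.52893·e^(−0.1837t)) → 1 + 40.52893·e^(−0.1837t) = 2.34813
e^(−0.1837t) = 0.033263 → t = ln(30.06305)/0.1837 = 3.4033/0.1837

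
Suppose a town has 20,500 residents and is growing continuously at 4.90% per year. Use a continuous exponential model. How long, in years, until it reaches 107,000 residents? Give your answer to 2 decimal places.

107000 = 20500 · e^(0.049·t)
t = ln(107000/20500) / 0.049 = ln(5.21951) / 0.049 = 1.6524 / 0.049

t ≈ 33.72 years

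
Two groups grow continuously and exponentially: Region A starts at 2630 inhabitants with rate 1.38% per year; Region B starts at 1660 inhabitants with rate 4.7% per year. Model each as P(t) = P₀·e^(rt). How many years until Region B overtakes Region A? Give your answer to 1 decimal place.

t ≈ 13.9 years

2630·e^(0.0138t) = 1660·e^(0.047t)
2630/1660 = e^((0.047 − 0.0138)t) → ln(1.58434) = 0.0332·t
t = 0.46017 / 0.0332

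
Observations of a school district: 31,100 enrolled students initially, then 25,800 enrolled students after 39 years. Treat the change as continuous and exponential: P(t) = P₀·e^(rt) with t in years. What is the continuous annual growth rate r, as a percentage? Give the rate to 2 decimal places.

25800 = 31100 · e^(r·39)
e^(39r) = 25800/31100 = 0.82958
r = ln(0.82958) / 39 = -0.18683 / 39

r ≈ -0.48% per year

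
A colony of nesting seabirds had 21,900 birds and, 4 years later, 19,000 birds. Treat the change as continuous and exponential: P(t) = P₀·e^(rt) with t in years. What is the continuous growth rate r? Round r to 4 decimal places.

r ≈ -0.0355 per year

19000 = 21900 · e^(r·4)
e^(4r) = 19000/21900 = 0.86758
r = ln(0.86758) / 4 = -0.14205 / 4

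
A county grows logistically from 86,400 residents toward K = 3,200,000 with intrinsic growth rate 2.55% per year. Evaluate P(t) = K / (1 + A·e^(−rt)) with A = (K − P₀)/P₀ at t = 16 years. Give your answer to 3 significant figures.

≈ 128,000 residents

A = (3200000 − 86400)/86400 = 36.03704
P(16) = 3200000 / (1 + 36.03704·e^(−0.0255·16)) = 3200000 / (1 + 36.03704·0.664979)
= 3200000 / 24.96387 ≈ 128185.26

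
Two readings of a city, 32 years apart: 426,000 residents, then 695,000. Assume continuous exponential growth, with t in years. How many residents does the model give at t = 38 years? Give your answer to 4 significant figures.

≈ 761,800 residents

r = ln(695000/426000) / 32 ≈ 0.015296 per year
P(38) = 426000 · e^(0.015296·38) = 426000 · 1.78827 ≈ 761802.96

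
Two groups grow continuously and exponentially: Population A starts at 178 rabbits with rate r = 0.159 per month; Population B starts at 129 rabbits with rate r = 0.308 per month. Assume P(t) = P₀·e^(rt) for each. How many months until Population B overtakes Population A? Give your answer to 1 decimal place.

178·e^(0.159t) = 129·e^(0.308t)
178/129 = e^((0.308 − 0.159)t) → ln(1.37984) = 0.149·t
t = 0.32197 / 0.149

t ≈ 2.2 months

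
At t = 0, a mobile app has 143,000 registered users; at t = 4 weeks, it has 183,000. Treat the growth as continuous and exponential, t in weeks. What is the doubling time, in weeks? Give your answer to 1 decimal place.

doubling time ≈ 11.2 weeks

r = ln(183000/143000) / 4 = ln(1.27972) / 4 ≈ 0.06166 per week
doubling time = ln 2 / |r| = 0.69315 / 0.06166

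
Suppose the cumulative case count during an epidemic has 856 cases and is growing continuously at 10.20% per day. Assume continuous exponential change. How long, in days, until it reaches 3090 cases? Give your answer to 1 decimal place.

t ≈ 12.6 days

3090 = 856 · e^(0.102·t)
t = ln(3090/856) / 0.102 = ln(3.60981) / 0.102 = 1.28366 / 0.102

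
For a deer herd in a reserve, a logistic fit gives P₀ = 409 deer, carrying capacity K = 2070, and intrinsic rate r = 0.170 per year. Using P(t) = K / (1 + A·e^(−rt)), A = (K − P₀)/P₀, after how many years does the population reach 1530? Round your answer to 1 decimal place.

A = (2070 − 409)/409 = 4.06112
1530 = 2070/(1 + 4.06112·e^(−0.17t)) → 1 + 4.06112·e^(−0.17t) = 1.35294
e^(−0.17t) = 0.086907 → t = ln(11.50652)/0.17 = 2.44291/0.17

t ≈ 14.4 years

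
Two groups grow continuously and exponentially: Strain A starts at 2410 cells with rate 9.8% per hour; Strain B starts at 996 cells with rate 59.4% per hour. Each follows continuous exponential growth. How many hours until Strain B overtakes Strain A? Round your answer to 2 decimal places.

2410·e^(0.098t) = 996·e^(0.594t)
2410/996 = e^((0.594 − 0.098)t) → ln(2.41968) = 0.496·t
t = 0.88363 / 0.496

t ≈ 1.78 hours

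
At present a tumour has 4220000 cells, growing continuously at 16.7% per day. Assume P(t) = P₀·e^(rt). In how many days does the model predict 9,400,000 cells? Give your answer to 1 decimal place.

9400000 = 4220000 · e^(0.167·t)
t = ln(9400000/4220000) / 0.167 = ln(2.22749) / 0.167 = 0.80087 / 0.167

t ≈ 4.8 days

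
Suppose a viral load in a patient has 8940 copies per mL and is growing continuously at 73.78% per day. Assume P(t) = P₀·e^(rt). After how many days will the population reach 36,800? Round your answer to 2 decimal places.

36800 = 8940 · e^(0.7378·t)
t = ln(36800/8940) / 0.7378 = ln(4.11633) / 0.7378 = 1.41496 / 0.7378

t ≈ 1.92 days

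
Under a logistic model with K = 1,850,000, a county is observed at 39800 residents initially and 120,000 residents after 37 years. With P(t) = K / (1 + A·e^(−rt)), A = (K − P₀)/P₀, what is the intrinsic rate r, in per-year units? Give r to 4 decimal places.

r ≈ 0.0311 per year

A = (1850000 − 39800)/39800 = 45.48241
120000 = 1850000/(1 + 45.48241·e^(−r·37)) → e^(−37r) = (15.41667 − 1)/45.48241 = 0.316972
r = −ln(0.316972)/37 = 1.14894/37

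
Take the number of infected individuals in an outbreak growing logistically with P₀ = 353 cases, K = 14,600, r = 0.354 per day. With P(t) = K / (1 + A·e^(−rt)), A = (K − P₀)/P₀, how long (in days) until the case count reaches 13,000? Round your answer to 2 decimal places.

A = (14600 − 353)/353 = 40.35977
13000 = 14600/(1 + 40.35977·e^(−0.354t)) → 1 + 40.35977·e^(−0.354t) = 1.12308
e^(−0.354t) = 0.003049 → t = ln(327.92316)/0.354 = 5.79278/0.354

t ≈ 16.36 days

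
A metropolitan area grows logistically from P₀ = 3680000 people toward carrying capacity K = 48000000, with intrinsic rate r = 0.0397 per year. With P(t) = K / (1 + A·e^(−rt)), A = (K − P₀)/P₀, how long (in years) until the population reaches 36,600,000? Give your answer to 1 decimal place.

t ≈ 92.1 years

A = (48000000 − 3680000)/3680000 = 12.04348
36600000 = 48000000/(1 + 12.04348·e^(−0.0397t)) → 1 + 12.04348·e^(−0.0397t) = 1.31148
e^(−0.0397t) = 0.025863 → t = ln(38.6659)/0.0397 = 3.65496/0.0397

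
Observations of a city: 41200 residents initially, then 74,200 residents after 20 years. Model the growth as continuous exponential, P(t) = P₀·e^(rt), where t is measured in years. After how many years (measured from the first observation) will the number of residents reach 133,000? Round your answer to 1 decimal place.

r = ln(74200/41200) / 20 ≈ 0.029416 per year
t = ln(133000/41200) / r = 1.17191 / 0.029416 ≈ 39.839

t ≈ 39.8 years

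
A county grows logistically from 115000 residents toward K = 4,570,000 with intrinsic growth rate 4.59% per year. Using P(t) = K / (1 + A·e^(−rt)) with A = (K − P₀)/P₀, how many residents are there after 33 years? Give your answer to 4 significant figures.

≈ 480,200 residents

A = (4570000 − 115000)/115000 = 38.73913
P(33) = 4570000 / (1 + 38.73913·e^(−0.0459·33)) = 4570000 / (1 + 38.73913·0.219874)
= 4570000 / 9.51773 ≈ 480156.36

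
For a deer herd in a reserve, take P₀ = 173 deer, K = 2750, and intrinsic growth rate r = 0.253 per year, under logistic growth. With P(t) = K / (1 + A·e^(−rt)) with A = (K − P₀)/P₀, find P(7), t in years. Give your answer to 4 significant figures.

A = (2750 − 173)/173 = 14.89595
P(7) = 2750 / (1 + 14.89595·e^(−0.253·7)) = 2750 / (1 + 14.89595·0.170163)
= 2750 / 3.53474 ≈ 777.99

≈ 778.0 deer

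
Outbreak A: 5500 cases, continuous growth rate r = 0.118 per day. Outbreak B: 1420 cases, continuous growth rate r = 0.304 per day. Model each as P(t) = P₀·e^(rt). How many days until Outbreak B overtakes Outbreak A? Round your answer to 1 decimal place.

t ≈ 7.3 days

5500·e^(0.118t) = 1420·e^(0.304t)
5500/1420 = e^((0.304 − 0.118)t) → ln(3.87324) = 0.186·t
t = 1.35409 / 0.186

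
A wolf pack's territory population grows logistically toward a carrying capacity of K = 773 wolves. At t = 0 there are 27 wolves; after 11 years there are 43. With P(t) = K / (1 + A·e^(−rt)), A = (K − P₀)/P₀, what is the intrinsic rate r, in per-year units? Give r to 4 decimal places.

A = (773 − 27)/27 = 27.62963
43 = 773/(1 + 27.62963·e^(−r·11)) → e^(−11r) = (17.97674 − 1)/27.62963 = 0.61444
r = −ln(0.61444)/11 = 0.48704/11

r ≈ 0.0443 per year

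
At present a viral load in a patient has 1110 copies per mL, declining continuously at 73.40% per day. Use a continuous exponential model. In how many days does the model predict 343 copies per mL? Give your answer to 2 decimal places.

343 = 1110 · e^(-0.734·t)
t = ln(343/1110) / -0.734 = ln(0.30901) / -0.734 = -1.17438 / -0.734

t ≈ 1.60 days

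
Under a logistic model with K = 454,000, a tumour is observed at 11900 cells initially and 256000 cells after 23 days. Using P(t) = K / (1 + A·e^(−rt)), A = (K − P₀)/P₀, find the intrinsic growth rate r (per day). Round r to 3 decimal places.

A = (454000 − 11900)/11900 = 37.15126
256000 = 454000/(1 + 37.15126·e^(−r·23)) → e^(−23r) = (1.77344 − 1)/37.15126 = 0.020819
r = −ln(0.020819)/23 = 3.87191/23

r ≈ 0.168 per day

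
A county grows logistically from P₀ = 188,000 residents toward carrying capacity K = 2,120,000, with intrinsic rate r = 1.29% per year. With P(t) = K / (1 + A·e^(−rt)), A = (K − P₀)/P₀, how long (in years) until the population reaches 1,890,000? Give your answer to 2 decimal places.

A = (2120000 − 188000)/188000 = 10.2766
1890000 = 2120000/(1 + 10.2766·e^(−0.0129t)) → 1 + 10.2766·e^(−0.0129t) = 1.12169
e^(−0.0129t) = 0.011842 → t = ln(84.44681)/0.0129 = 4.43612/0.0129

t ≈ 343.89 years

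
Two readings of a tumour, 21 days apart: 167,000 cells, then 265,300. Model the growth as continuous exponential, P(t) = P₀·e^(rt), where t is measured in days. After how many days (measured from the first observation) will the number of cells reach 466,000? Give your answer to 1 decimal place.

r = ln(265300/167000) / 21 ≈ 0.022041 per day
t = ln(466000/167000) / r = 1.02619 / 0.022041 ≈ 46.558

t ≈ 46.6 days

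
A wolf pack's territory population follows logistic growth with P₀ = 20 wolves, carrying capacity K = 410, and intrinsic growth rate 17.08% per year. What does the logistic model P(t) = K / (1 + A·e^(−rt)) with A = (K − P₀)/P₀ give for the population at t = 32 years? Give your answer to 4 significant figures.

≈ 378.8 wolves

A = (410 − 20)/20 = 19.5
P(32) = 410 / (1 + 19.5·e^(−0.1708·32)) = 410 / (1 + 19.5·0.00423)
= 410 / 1.08248 ≈ 378.76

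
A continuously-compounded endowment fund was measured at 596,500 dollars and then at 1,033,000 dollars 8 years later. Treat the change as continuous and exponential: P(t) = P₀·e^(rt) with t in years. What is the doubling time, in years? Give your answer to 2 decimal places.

doubling time ≈ 10.10 years

r = ln(1033000/596500) / 8 = ln(1.73177) / 8 ≈ 0.068643 per year
doubling time = ln 2 / |r| = 0.69315 / 0.068643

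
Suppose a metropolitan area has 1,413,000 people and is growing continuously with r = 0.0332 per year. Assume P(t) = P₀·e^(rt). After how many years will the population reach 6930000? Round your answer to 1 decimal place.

t ≈ 47.9 years

6930000 = 1413000 · e^(0.0332·t)
t = ln(6930000/1413000) / 0.0332 = ln(4.90446) / 0.0332 = 1.59014 / 0.0332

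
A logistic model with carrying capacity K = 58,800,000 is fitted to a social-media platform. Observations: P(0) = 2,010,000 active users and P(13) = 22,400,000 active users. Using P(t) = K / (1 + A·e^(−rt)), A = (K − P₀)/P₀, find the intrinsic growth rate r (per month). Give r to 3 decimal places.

r ≈ 0.220 per month

A = (58800000 − 2010000)/2010000 = 28.25373
22400000 = 58800000/(1 + 28.25373·e^(−r·13)) → e^(−13r) = (2.625 − 1)/28.25373 = 0.057515
r = −ln(0.057515)/13 = 2.85572/13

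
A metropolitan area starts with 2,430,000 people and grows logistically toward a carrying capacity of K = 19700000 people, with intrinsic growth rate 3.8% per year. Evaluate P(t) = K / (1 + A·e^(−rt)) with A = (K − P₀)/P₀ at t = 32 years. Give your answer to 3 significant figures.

A = (19700000 − 2430000)/2430000 = 7.107
P(32) = 19700000 / (1 + 7.107·e^(−0.038·32)) = 19700000 / (1 + 7.107·0.296413)
= 19700000 / 3.10661 ≈ 6341319.04

≈ 6,340,000 people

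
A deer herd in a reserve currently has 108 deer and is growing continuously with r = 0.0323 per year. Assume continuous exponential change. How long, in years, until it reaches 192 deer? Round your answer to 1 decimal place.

192 = 108 · e^(0.0323·t)
t = ln(192/108) / 0.0323 = ln(1.77778) / 0.0323 = 0.57536 / 0.0323

t ≈ 17.8 years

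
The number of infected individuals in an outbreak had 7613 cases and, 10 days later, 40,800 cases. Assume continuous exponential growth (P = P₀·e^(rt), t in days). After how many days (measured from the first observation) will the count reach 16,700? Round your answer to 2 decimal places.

r = ln(40800/7613) / 10 ≈ 0.167882 per day
t = ln(16700/7613) / r = 0.78555 / 0.167882 ≈ 4.679

t ≈ 4.68 days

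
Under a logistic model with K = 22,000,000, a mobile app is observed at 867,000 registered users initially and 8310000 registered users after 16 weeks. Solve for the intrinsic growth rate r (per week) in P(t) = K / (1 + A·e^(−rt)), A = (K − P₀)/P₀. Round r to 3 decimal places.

r ≈ 0.168 per week

A = (22000000 − 867000)/867000 = 24.37486
8310000 = 22000000/(1 + 24.37486·e^(−r·16)) → e^(−16r) = (2.64741 − 1)/24.37486 = 0.067587
r = −ln(0.067587)/16 = 2.69435/16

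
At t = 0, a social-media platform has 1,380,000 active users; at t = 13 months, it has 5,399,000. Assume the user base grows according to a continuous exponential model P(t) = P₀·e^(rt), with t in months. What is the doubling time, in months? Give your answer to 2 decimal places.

doubling time ≈ 6.61 months

r = ln(5399000/1380000) / 13 = ln(3.91232) / 13 ≈ 0.104933 per month
doubling time = ln 2 / |r| = 0.69315 / 0.104933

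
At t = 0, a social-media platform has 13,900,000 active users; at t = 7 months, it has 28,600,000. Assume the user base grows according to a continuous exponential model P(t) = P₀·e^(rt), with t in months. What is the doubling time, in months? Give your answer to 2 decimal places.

doubling time ≈ 6.72 months

r = ln(28600000/13900000) / 7 = ln(2.05755) / 7 ≈ 0.103074 per month
doubling time = ln 2 / |r| = 0.69315 / 0.103074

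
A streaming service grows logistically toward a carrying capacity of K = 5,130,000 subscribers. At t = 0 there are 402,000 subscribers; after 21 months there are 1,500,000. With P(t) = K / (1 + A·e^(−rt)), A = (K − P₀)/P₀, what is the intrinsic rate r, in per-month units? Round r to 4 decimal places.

r ≈ 0.0753 per month

A = (5130000 − 402000)/402000 = 11.76119
1500000 = 5130000/(1 + 11.76119·e^(−r·21)) → e^(−21r) = (3.42 − 1)/11.76119 = 0.205761
r = −ln(0.205761)/21 = 1.58104/21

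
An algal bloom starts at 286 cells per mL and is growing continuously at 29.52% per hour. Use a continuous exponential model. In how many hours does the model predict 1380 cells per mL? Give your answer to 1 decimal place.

1380 = 286 · e^(0.2952·t)
t = ln(1380/286) / 0.2952 = ln(4.82517) / 0.2952 = 1.57385 / 0.2952

t ≈ 5.3 hours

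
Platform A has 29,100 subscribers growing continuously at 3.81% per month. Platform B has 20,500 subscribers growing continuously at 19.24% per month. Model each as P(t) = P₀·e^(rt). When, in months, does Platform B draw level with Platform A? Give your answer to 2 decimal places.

29100·e^(0.0381t) = 20500·e^(0.1924t)
29100/20500 = e^((0.1924 − 0.0381)t) → ln(1.41951) = 0.1543·t
t = 0.35031 / 0.1543

t ≈ 2.27 months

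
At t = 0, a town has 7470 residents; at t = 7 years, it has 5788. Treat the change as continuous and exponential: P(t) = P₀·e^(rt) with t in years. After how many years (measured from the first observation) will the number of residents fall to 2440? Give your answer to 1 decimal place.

r = ln(5788/7470) / 7 ≈ -0.036444 per year
t = ln(2440/7470) / r = -1.1189 / -0.036444 ≈ 30.702

t ≈ 30.7 years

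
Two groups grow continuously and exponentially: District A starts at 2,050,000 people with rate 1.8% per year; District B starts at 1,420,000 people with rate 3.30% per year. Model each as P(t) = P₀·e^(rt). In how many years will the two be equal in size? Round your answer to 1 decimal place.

t ≈ 24.5 years

2050000·e^(0.018t) = 1420000·e^(0.033t)
2050000/1420000 = e^((0.033 − 0.018)t) → ln(1.44366) = 0.015·t
t = 0.36718 / 0.015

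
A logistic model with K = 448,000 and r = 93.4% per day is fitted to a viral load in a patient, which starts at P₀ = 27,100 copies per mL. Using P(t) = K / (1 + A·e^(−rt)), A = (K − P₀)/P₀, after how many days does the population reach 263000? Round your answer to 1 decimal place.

A = (448000 − 27100)/27100 = 15.53137
263000 = 448000/(1 + 15.53137·e^(−0.934t)) → 1 + 15.53137·e^(−0.934t) = 1.70342
e^(−0.934t) = 0.04529 → t = ln(22.07972)/0.934 = 3.09466/0.934

t ≈ 3.3 days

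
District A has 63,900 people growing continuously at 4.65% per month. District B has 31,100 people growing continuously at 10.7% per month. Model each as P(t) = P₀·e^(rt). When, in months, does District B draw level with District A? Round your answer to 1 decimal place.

t ≈ 11.9 months

63900·e^(0.0465t) = 31100·e^(0.107t)
63900/31100 = e^((0.107 − 0.0465)t) → ln(2.05466) = 0.0605·t
t = 0.72011 / 0.0605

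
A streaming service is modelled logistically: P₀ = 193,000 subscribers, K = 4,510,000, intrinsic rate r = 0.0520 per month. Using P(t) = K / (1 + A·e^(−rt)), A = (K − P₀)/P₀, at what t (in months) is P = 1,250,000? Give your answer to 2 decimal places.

A = (4510000 − 193000)/193000 = 22.36788
1250000 = 4510000/(1 + 22.36788·e^(−0.052t)) → 1 + 22.36788·e^(−0.052t) = 3.608
e^(−0.052t) = 0.116596 → t = ln(8.57664)/0.052 = 2.14904/0.052

t ≈ 41.33 months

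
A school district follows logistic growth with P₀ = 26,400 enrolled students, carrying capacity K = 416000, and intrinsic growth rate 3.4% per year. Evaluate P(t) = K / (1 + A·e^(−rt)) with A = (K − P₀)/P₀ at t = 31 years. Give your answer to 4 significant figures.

≈ 67,710 enrolled students

A = (416000 − 26400)/26400 = 14.75758
P(31) = 416000 / (1 + 14.75758·e^(−0.034·31)) = 416000 / (1 + 14.75758·0.348541)
= 416000 / 6.14362 ≈ 67712.55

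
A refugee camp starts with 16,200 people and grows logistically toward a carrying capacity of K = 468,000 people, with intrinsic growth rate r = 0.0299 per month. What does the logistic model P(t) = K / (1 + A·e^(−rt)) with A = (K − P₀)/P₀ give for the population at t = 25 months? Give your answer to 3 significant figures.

A = (468000 − 16200)/16200 = 27.88889
P(25) = 468000 / (1 + 27.88889·e^(−0.0299·25)) = 468000 / (1 + 27.88889·0.473549)
= 468000 / 14.20675 ≈ 32942.08

≈ 32,900 people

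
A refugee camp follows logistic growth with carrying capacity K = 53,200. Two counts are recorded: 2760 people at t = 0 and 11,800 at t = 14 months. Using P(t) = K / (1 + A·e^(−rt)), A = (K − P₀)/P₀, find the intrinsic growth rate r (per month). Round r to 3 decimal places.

r ≈ 0.118 per month

A = (53200 − 2760)/2760 = 18.27536
11800 = 53200/(1 + 18.27536·e^(−r·14)) → e^(−14r) = (4.50847 − 1)/18.27536 = 0.191978
r = −ln(0.191978)/14 = 1.65037/14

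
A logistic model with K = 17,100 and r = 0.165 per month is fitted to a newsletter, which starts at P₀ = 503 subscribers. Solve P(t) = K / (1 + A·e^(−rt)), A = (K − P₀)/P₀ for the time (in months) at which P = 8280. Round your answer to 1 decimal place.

t ≈ 20.8 months

A = (17100 − 503)/503 = 32.99602
8280 = 17100/(1 + 32.99602·e^(−0.165t)) → 1 + 32.99602·e^(−0.165t) = 2.06522
e^(−0.165t) = 0.032283 → t = ln(30.97586)/0.165 = 3.43321/0.165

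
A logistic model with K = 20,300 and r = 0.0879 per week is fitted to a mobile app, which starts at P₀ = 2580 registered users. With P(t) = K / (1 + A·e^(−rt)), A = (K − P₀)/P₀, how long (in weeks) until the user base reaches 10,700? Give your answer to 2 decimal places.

t ≈ 23.16 weeks

A = (20300 − 2580)/2580 = 6.86822
10700 = 20300/(1 + 6.86822·e^(−0.0879t)) → 1 + 6.86822·e^(−0.0879t) = 1.8972
e^(−0.0879t) = 0.13063 → t = ln(7.6552)/0.0879 = 2.03539/0.0879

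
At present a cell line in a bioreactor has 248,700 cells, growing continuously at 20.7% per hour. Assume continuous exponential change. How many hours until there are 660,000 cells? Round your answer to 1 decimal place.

660000 = 248700 · e^(0.207·t)
t = ln(660000/248700) / 0.207 = ln(2.6538) / 0.207 = 0.97599 / 0.207

t ≈ 4.7 hours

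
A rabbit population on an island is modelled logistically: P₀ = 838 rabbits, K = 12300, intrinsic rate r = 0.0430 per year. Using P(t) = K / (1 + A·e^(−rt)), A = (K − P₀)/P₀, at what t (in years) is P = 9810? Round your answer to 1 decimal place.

A = (12300 − 838)/838 = 13.6778
9810 = 12300/(1 + 13.6778·e^(−0.043t)) → 1 + 13.6778·e^(−0.043t) = 1.25382
e^(−0.043t) = 0.018557 → t = ln(53.88725)/0.043 = 3.98689/0.043

t ≈ 92.7 years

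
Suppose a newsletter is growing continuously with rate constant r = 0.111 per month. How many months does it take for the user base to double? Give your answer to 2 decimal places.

doubling time ≈ 6.24 months

doubling time = ln(2) / |r| = 0.69315 / 0.111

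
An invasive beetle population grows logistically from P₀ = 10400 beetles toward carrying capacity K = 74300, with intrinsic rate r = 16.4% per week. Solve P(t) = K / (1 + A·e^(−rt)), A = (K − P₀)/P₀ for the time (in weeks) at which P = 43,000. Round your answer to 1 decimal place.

t ≈ 13.0 weeks

A = (74300 − 10400)/10400 = 6.14423
43000 = 74300/(1 + 6.14423·e^(−0.164t)) → 1 + 6.14423·e^(−0.164t) = 1.72791
e^(−0.164t) = 0.11847 → t = ln(8.44096)/0.164 = 2.1331/0.164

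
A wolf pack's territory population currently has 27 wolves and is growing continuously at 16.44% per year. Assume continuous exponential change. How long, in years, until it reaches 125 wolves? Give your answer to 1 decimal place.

125 = 27 · e^(0.1644·t)
t = ln(125/27) / 0.1644 = ln(4.62963) / 0.1644 = 1.53248 / 0.1644

t ≈ 9.3 years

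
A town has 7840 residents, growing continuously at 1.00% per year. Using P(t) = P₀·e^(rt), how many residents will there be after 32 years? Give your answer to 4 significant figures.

≈ 10,800 residents

P(32) = 7840 · e^(0.01·32) = 7840 · e^(0.32)
= 7840 · 1.37713 ≈ 10796.68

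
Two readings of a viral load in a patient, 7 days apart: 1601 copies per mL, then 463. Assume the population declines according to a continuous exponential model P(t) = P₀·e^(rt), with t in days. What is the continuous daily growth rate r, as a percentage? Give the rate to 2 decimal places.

r ≈ -17.72% per day

463 = 1601 · e^(r·7)
e^(7r) = 463/1601 = 0.28919
r = ln(0.28919) / 7 = -1.24066 / 7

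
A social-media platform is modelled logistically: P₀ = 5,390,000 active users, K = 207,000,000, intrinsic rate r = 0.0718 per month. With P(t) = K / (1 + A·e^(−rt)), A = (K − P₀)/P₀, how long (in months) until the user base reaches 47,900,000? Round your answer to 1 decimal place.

t ≈ 33.7 months

A = (207000000 − 5390000)/5390000 = 37.40445
47900000 = 207000000/(1 + 37.40445·e^(−0.0718t)) → 1 + 37.40445·e^(−0.0718t) = 4.3215
e^(−0.0718t) = 0.0888 → t = ln(11.2613)/0.0718 = 2.42137/0.0718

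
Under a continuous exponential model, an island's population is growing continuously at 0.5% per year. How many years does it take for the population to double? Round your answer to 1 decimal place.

doubling time ≈ 138.6 years

doubling time = ln(2) / |r| = 0.69315 / 0.005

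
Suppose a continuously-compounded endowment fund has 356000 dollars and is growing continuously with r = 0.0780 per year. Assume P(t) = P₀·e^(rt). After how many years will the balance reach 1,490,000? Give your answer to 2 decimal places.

1490000 = 356000 · e^(0.078·t)
t = ln(1490000/356000) / 0.078 = ln(4.18539) / 0.078 = 1.4316 / 0.078

t ≈ 18.35 years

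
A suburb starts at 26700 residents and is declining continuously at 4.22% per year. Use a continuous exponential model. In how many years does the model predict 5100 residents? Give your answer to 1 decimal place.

5100 = 26700 · e^(-0.0422·t)
t = ln(5100/26700) / -0.0422 = ln(0.19101) / -0.0422 = -1.65542 / -0.0422

t ≈ 39.2 years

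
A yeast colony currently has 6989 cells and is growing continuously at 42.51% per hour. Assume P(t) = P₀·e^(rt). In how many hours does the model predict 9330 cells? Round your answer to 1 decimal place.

t ≈ 0.7 hours

9330 = 6989 · e^(0.4251·t)
t = ln(9330/6989) / 0.4251 = ln(1.33495) / 0.4251 = 0.2889 / 0.4251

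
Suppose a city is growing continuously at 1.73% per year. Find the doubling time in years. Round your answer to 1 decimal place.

doubling time ≈ 40.1 years

doubling time = ln(2) / |r| = 0.69315 / 0.0173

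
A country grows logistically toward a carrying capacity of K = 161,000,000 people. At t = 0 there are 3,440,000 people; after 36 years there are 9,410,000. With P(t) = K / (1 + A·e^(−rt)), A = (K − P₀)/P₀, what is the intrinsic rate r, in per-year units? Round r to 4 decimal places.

r ≈ 0.0290 per year

A = (161000000 − 3440000)/3440000 = 45.80233
9410000 = 161000000/(1 + 45.80233·e^(−r·36)) → e^(−36r) = (17.10946 − 1)/45.80233 = 0.351717
r = −ln(0.351717)/36 = 1.04493/36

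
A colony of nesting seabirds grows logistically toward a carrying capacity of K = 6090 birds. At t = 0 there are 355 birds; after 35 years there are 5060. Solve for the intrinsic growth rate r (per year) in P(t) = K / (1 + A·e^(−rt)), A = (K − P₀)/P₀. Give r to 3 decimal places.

A = (6090 − 355)/355 = 16.15493
5060 = 6090/(1 + 16.15493·e^(−r·35)) → e^(−35r) = (1.20356 − 1)/16.15493 = 0.0126
r = −ln(0.0126)/35 = 4.37403/35

r ≈ 0.125 per year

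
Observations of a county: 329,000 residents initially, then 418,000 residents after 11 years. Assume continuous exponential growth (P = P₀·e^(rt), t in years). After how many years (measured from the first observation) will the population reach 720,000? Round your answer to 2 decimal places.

r = ln(418000/329000) / 11 ≈ 0.021766 per year
t = ln(720000/329000) / r = 0.78319 / 0.021766 ≈ 35.983

t ≈ 35.98 years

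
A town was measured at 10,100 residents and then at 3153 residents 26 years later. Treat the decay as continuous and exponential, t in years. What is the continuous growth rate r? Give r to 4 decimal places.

3153 = 10100 · e^(r·26)
e^(26r) = 3153/10100 = 0.31218
r = ln(0.31218) / 26 = -1.16418 / 26

r ≈ -0.0448 per year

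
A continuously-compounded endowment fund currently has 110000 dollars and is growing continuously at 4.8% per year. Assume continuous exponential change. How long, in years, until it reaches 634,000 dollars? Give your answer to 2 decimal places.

t ≈ 36.49 years

634000 = 110000 · e^(0.048·t)
t = ln(634000/110000) / 0.048 = ln(5.76364) / 0.048 = 1.75157 / 0.048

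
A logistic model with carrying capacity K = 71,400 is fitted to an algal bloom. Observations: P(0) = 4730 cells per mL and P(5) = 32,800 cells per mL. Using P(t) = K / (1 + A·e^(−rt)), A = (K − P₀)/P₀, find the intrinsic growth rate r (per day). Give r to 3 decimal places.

A = (71400 − 4730)/4730 = 14.09514
32800 = 71400/(1 + 14.09514·e^(−r·5)) → e^(−5r) = (2.17683 − 1)/14.09514 = 0.083492
r = −ln(0.083492)/5 = 2.48301/5

r ≈ 0.497 per day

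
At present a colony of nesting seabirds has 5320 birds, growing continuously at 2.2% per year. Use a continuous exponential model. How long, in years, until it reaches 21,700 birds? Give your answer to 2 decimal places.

21700 = 5320 · e^(0.022·t)
t = ln(21700/5320) / 0.022 = ln(4.07895) / 0.022 = 1.40584 / 0.022

t ≈ 63.90 years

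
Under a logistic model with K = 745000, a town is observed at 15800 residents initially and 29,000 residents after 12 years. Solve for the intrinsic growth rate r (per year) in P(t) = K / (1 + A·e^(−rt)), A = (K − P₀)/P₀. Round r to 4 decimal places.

r ≈ 0.0521 per year

A = (745000 − 15800)/15800 = 46.1519
29000 = 745000/(1 + 46.1519·e^(−r·12)) → e^(−12r) = (25.68966 − 1)/46.1519 = 0.534965
r = −ln(0.534965)/12 = 0.62555/12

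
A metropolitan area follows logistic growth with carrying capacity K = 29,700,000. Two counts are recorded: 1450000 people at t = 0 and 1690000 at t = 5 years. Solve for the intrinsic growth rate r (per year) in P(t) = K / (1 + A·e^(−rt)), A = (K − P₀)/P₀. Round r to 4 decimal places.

r ≈ 0.0323 per year

A = (29700000 − 1450000)/1450000 = 19.48276
1690000 = 29700000/(1 + 19.48276·e^(−r·5)) → e^(−5r) = (17.57396 − 1)/19.48276 = 0.850699
r = −ln(0.850699)/5 = 0.1617/5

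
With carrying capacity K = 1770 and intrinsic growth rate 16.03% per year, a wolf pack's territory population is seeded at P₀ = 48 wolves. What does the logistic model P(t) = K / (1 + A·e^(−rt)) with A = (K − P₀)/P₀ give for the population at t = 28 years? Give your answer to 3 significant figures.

≈ 1,260 wolves

A = (1770 − 48)/48 = 35.875
P(28) = 1770 / (1 + 35.875·e^(−0.1603·28)) = 1770 / (1 + 35.875·0.011239)
= 1770 / 1.40319 ≈ 1261.42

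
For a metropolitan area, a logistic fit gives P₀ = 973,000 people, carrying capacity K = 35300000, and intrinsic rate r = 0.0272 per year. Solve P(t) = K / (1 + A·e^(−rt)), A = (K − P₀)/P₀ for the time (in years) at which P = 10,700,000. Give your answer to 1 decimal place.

A = (35300000 − 973000)/973000 = 35.27955
10700000 = 35300000/(1 + 35.27955·e^(−0.0272t)) → 1 + 35.27955·e^(−0.0272t) = 3.29907
e^(−0.0272t) = 0.065167 → t = ln(15.34517)/0.0272 = 2.7308/0.0272

t ≈ 100.4 years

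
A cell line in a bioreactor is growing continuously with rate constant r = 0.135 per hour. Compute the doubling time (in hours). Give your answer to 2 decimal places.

doubling time ≈ 5.13 hours

doubling time = ln(2) / |r| = 0.69315 / 0.135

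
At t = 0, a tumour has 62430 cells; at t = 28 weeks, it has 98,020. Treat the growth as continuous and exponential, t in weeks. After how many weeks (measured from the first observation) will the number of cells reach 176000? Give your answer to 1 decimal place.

t ≈ 64.3 weeks

r = ln(98020/62430) / 28 ≈ 0.016112 per week
t = ln(176000/62430) / r = 1.03644 / 0.016112 ≈ 64.329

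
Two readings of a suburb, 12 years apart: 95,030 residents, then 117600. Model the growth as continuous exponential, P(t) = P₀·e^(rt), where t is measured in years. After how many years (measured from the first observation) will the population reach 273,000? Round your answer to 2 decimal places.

t ≈ 59.43 years

r = ln(117600/95030) / 12 ≈ 0.017758 per year
t = ln(273000/95030) / r = 1.05528 / 0.017758 ≈ 59.425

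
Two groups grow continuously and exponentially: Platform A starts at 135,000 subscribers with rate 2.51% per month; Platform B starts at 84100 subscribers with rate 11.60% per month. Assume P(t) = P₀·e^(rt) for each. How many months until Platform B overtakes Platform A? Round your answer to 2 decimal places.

t ≈ 5.21 months

135000·e^(0.0251t) = 84100·e^(0.116t)
135000/84100 = e^((0.116 − 0.0251)t) → ln(1.60523) = 0.0909·t
t = 0.47327 / 0.0909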